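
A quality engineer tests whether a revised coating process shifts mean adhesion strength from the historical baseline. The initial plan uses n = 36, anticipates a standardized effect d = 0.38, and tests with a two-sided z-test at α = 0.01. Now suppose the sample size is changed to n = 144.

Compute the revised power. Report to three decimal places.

With n = 144: δ = d·√n = 0.38 × √144 = 4.5600. Critical value z_{0.005} = 2.576.
Revised power = Φ(δ − 2.576) + Φ(−δ − 2.576) = Φ(1.984) + Φ(-7.136) = 0.9764 + 0.0000 = 0.9764.

Power ≈ 0.976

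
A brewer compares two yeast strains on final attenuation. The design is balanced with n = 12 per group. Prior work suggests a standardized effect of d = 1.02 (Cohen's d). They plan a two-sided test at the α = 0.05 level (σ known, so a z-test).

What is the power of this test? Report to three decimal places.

Noncentrality parameter: δ = d·√(n/2) = 1.02 × √(12/2) = 2.4985
Two-sided α = 0.05 → critical value z_{0.025} = 1.960.
Power = Φ(δ − 1.960) + Φ(−δ − 1.960) = Φ(0.539) + Φ(-4.458) = 0.7049 + 0.0000 = 0.7049.

Power ≈ 0.705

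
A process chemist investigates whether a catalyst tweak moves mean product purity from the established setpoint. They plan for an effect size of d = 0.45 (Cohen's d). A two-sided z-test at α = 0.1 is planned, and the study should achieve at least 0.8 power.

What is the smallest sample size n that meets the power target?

Set Φ(δ − 1.645) = 0.8; then δ − 1.645 = Φ⁻¹(0.8) = 0.842, giving δ = 2.486.
(Ignoring the negligible lower-tail rejection probability gives the usual closed-form inversion.)
δ = d·√n ⇒ n = (δ/d)² = (2.486 / 0.45)² = 30.53.
Round up to the next whole unit.

n = 31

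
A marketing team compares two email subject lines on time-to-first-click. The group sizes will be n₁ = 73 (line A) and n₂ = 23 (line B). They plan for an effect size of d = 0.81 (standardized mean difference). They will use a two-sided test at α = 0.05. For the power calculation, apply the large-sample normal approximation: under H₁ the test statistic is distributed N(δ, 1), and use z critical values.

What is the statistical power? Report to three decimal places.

Noncentrality parameter: λ = d / √(1/n₁ + 1/n₂) = 0.81 / √(1/73 + 1/23) = 3.3875
Two-sided α = 0.05 → critical value z_{0.025} = 1.960.
Power = Φ(λ − 1.960) + Φ(−λ − 1.960) = Φ(1.428) + Φ(-5.347) = 0.9233 + 0.0000 = 0.9233.

Power ≈ 0.923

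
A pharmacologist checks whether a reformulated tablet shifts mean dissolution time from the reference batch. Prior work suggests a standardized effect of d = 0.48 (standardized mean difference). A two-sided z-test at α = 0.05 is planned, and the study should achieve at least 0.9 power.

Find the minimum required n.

n = 46

Set Φ(δ − 1.960) = 0.9; then δ − 1.960 = Φ⁻¹(0.9) = 1.282, giving δ = 3.242.
(The Φ(−δ − z_{α/2}) term is vanishingly small for δ > 0 and is dropped in the standard sample-size formula.)
δ = d·√n ⇒ n = (δ/d)² = (3.242 / 0.48)² = 45.61.
Rounding up, n = 46.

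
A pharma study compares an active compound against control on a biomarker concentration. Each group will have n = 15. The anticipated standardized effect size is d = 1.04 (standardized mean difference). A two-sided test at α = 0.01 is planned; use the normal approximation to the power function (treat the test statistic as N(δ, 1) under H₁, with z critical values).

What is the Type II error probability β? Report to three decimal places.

β ≈ 0.393

Noncentrality parameter: λ = d·√(n/2) = 1.04 × √(15/2) = 2.8482
Critical value for a two-sided test at α = 0.01: z_{α/2} = 2.576.
Power = Φ(λ − 2.576) + Φ(−λ − 2.576) = Φ(0.272) + Φ(-5.424) = 0.6073 + 0.0000 = 0.6073.
Type II error: β = 1 − power = 1 − 0.6073 = 0.3927.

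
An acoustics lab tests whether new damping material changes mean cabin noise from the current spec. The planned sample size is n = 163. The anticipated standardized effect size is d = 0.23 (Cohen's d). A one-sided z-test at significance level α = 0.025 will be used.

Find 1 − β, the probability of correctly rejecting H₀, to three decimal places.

Power ≈ 0.836

Noncentrality parameter: δ = d·√n = 0.23 × √163 = 2.9364
One-sided α = 0.025 → critical value z_{0.025} = 1.960.
Power = P(Z > 1.960 − δ) = Φ(0.976) = 0.8356.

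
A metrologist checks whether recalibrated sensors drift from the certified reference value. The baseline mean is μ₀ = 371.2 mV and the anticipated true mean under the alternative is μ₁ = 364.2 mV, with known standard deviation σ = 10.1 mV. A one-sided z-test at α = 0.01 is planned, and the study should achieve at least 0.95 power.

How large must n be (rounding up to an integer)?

n = 33

Standardized effect: d = |μ₁ − μ₀| / σ = |364.2 − 371.2| / 10.1 = 0.6931
Set Φ(δ − 2.326) = 0.95; then δ − 2.326 = Φ⁻¹(0.95) = 1.645, giving δ = 3.971.
δ = d·√n ⇒ n = (δ/d)² = (3.971 / 0.6931)² = 32.83.
Round up to the next whole unit.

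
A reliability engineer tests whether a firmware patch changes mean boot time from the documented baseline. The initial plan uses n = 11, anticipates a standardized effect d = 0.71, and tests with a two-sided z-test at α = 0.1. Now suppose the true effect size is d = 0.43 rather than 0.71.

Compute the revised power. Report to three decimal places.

Power ≈ 0.415

With d = 0.43: δ = d·√n = 0.43 × √11 = 1.4261. Critical value z_{0.05} = 1.645.
Revised power = Φ(δ − 1.645) + Φ(−δ − 1.645) = Φ(-0.219) + Φ(-3.071) = 0.4134 + 0.0011 = 0.4145.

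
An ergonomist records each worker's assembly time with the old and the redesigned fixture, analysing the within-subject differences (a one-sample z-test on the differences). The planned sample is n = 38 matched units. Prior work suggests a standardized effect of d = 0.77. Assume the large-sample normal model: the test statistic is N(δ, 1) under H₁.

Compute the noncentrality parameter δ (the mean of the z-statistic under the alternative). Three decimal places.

δ ≈ 4.747

The noncentrality parameter scales effect size by the design's sample-size factor: δ = d·√n = 0.77 × √38 = 4.7466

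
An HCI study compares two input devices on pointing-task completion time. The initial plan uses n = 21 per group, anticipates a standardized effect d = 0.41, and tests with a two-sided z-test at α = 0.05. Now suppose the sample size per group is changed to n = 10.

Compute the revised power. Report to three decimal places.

Power ≈ 0.150

With n = 10 per group: δ = d·√(n/2) = 0.41 × √(10/2) = 0.9168. Critical value z_{0.025} = 1.960.
Revised power = Φ(δ − 1.960) + Φ(−δ − 1.960) = Φ(-1.043) + Φ(-2.877) = 0.1484 + 0.0020 = 0.1504.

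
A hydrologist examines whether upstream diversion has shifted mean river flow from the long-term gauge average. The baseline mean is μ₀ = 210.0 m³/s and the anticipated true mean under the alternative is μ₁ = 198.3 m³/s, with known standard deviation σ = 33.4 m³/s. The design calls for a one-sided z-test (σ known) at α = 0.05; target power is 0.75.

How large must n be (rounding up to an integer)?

Standardized effect: d = |μ₁ − μ₀| / σ = |198.3 − 210.0| / 33.4 = 0.3503
For power 0.75 need Φ(δ − z_{0.05}) = 0.75, so δ = z_{0.05} + z_{0.25} = 1.645 + 0.674 = 2.319.
δ = d·√n ⇒ n = (δ/d)² = (2.319 / 0.3503)² = 43.84.
Rounding up, n = 44.

n = 44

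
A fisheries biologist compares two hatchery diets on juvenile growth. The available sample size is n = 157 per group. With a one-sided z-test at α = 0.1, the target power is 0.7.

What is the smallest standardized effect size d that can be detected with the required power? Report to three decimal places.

Required noncentrality: δ = z_{0.1} + z_{0.30} = 1.282 + 0.524 = 1.806.
δ = d·√(n/2) ⇒ d = δ/√(n/2) = 1.806/√(157/2) = 0.2038.

d ≈ 0.204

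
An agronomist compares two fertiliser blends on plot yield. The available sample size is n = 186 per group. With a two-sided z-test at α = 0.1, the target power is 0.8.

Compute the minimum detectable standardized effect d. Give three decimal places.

Need Φ(δ − 1.645) = 0.8, so δ = 1.645 + 0.842 = 2.486.
(Lower-tail contribution to power is negligible for δ > 0.)
δ = d·√(n/2) ⇒ d = δ/√(n/2) = 2.486/√(186/2) = 0.2578.

d ≈ 0.258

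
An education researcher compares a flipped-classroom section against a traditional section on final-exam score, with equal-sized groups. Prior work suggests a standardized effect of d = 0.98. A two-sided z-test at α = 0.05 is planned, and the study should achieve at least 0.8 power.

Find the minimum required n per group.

Set Φ(δ − 1.960) = 0.8; then δ − 1.960 = Φ⁻¹(0.8) = 0.842, giving δ = 2.802.
(The Φ(−δ − z_{α/2}) term is vanishingly small for δ > 0 and is dropped in the standard sample-size formula.)
δ = d·√(n/2) ⇒ n = 2(δ/d)² = 2 × (2.802 / 0.98)² = 16.35.
Round up to the next whole unit.

n = 17 per group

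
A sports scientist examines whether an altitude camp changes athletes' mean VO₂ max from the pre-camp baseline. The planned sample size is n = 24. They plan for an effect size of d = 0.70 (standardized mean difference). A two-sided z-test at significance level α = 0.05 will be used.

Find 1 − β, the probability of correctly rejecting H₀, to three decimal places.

Power ≈ 0.929

Noncentrality parameter: δ = d·√n = 0.70 × √24 = 3.4293
Two-sided α = 0.05 → critical value z_{0.025} = 1.960.
Power = Φ(δ − 1.960) + Φ(−δ − 1.960) = Φ(1.469) + Φ(-5.389) = 0.9291 + 0.0000 = 0.9291.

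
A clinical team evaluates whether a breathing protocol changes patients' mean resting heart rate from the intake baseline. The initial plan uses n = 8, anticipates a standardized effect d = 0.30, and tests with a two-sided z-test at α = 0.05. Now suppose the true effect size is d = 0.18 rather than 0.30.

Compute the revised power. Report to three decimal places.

Power ≈ 0.080

With d = 0.18: δ = d·√n = 0.18 × √8 = 0.5091. Critical value z_{0.025} = 1.960.
Revised power = Φ(δ − 1.960) + Φ(−δ − 1.960) = Φ(-1.451) + Φ(-2.469) = 0.0734 + 0.0068 = 0.0802.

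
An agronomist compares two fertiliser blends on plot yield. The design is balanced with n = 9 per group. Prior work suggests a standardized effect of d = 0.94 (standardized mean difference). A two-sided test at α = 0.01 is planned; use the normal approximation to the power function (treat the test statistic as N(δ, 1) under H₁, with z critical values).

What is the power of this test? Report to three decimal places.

Noncentrality parameter: δ = d·√(n/2) = 0.94 × √(9/2) = 1.9940
Critical value for a two-sided test at α = 0.01: z_{α/2} = 2.576.
Power = Φ(δ − 2.576) + Φ(−δ − 2.576) = Φ(-0.582) + Φ(-4.570) = 0.2804 + 0.0000 = 0.2804.

Power ≈ 0.280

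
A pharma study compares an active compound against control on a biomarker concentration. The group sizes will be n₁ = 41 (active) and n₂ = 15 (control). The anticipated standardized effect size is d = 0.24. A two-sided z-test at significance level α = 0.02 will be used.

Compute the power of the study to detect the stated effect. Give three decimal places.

Power ≈ 0.064

Noncentrality parameter: δ = d / √(1/n₁ + 1/n₂) = 0.24 / √(1/41 + 1/15) = 0.7953
Critical value for a two-sided test at α = 0.02: z_{α/2} = 2.326.
Power = Φ(δ − 2.326) + Φ(−δ − 2.326) = Φ(-1.531) + Φ(-3.122) = 0.0629 + 0.0009 = 0.0638.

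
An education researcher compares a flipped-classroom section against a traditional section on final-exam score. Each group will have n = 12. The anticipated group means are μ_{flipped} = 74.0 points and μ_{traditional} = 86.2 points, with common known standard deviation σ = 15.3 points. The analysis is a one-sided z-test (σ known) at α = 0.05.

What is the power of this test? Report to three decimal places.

Standardized effect: d = |μ_{flipped} − μ_{traditional}| / σ = |74.0 − 86.2| / 15.3 = 0.7974
Noncentrality parameter: δ = d·√(n/2) = 0.7974 × √(12/2) = 1.9532
Critical value for a one-sided test at α = 0.05: z_α = 1.645.
Power = Φ(δ − 1.645) = Φ(0.308) = 0.6211.

Power ≈ 0.621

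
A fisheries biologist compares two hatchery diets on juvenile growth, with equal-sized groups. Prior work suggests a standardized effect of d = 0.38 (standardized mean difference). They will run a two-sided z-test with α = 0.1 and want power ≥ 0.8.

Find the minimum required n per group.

Set Φ(δ − 1.645) = 0.8; then δ − 1.645 = Φ⁻¹(0.8) = 0.842, giving δ = 2.486.
(Ignoring the negligible lower-tail rejection probability gives the usual closed-form inversion.)
δ = d·√(n/2) ⇒ n = 2(δ/d)² = 2 × (2.486 / 0.38)² = 85.63.
Round up to the next whole unit.

n = 86 per group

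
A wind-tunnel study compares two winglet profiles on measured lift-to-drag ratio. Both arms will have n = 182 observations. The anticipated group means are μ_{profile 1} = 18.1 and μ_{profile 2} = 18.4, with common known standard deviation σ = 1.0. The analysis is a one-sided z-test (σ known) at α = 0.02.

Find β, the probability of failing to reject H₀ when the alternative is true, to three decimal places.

Standardized effect: d = |μ_{profile 1} − μ_{profile 2}| / σ = |18.1 − 18.4| / 1.0 = 0.3000
Noncentrality parameter: δ = d·√(n/2) = 0.3000 × √(182/2) = 2.8618
One-sided α = 0.02 → critical value z_{0.02} = 2.054.
Power = Φ(δ − 2.054) = Φ(0.808) = 0.7905.
Type II error: β = 1 − power = 1 − 0.7905 = 0.2095.

β ≈ 0.210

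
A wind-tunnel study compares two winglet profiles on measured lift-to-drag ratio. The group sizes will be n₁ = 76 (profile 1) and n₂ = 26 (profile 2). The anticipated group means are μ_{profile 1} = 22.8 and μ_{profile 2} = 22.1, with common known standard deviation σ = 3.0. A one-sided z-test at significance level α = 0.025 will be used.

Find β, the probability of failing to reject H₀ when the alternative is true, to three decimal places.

Standardized effect: d = |μ_{profile 1} − μ_{profile 2}| / σ = |22.8 − 22.1| / 3.0 = 0.2333
Noncentrality parameter: δ = d / √(1/n₁ + 1/n₂) = 0.2333 / √(1/76 + 1/26) = 1.0270
One-sided α = 0.025 → critical value z_{0.025} = 1.960.
Power = Φ(δ − 1.960) = Φ(-0.933) = 0.1754.
Type II error: β = 1 − power = 1 − 0.1754 = 0.8246.

β ≈ 0.825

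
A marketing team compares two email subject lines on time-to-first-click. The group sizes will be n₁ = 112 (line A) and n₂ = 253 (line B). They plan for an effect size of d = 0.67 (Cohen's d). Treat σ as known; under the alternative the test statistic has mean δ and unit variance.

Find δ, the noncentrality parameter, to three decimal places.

δ ≈ 5.903

δ = d / √(1/n₁ + 1/n₂) = 0.67 / √(1/112 + 1/253) = 5.9033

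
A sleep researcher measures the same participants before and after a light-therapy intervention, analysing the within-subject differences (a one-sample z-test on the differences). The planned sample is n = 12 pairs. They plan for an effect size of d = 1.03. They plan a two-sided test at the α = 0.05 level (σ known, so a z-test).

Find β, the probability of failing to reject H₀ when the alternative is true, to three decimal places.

β ≈ 0.054

Noncentrality parameter: δ = d·√n = 1.03 × √12 = 3.5680
Critical value for a two-sided test at α = 0.05: z_{α/2} = 1.960.
Power = Φ(δ − 1.960) + Φ(−δ − 1.960) = Φ(1.608) + Φ(-5.528) = 0.9461 + 0.0000 = 0.9461.
Type II error: β = 1 − power = 1 − 0.9461 = 0.0539.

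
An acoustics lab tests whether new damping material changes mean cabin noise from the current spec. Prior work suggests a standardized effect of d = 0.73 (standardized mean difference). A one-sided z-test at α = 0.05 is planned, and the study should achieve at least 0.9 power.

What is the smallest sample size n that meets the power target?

n = 17

Set Φ(δ − 1.645) = 0.9; then δ − 1.645 = Φ⁻¹(0.9) = 1.282, giving δ = 2.926.
δ = d·√n ⇒ n = (δ/d)² = (2.926 / 0.73)² = 16.07.
Round up to the next whole unit.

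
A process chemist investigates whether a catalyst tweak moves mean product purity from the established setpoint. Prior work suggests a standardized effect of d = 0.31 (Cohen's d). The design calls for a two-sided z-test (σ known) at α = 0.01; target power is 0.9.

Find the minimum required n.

n = 155

Set Φ(δ − 2.576) = 0.9; then δ − 2.576 = Φ⁻¹(0.9) = 1.282, giving δ = 3.857.
(For δ > 0 the lower-tail rejection region contributes negligibly to power, so the one-term inversion is standard.)
δ = d·√n ⇒ n = (δ/d)² = (3.857 / 0.31)² = 154.83.
Round up to the next whole unit.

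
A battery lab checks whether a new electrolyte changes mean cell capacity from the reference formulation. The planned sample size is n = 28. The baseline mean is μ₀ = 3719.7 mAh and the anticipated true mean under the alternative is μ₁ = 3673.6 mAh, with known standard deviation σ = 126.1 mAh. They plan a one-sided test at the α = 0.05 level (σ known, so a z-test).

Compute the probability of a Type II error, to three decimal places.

Standardized effect: d = |μ₁ − μ₀| / σ = |3673.6 − 3719.7| / 126.1 = 0.3656
Noncentrality parameter: δ = d·√n = 0.3656 × √28 = 1.9345
Critical value for a one-sided test at α = 0.05: z_α = 1.645.
Power = P(Z > 1.645 − δ) = Φ(0.290) = 0.6139.
Type II error: β = 1 − power = 1 − 0.6139 = 0.3861.

β ≈ 0.386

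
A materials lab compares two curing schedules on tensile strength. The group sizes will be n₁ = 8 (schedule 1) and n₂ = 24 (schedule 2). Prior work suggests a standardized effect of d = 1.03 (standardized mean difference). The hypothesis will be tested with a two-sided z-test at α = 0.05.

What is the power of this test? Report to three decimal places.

Power ≈ 0.713

Noncentrality parameter: δ = d / √(1/n₁ + 1/n₂) = 1.03 / √(1/8 + 1/24) = 2.5230
Two-sided α = 0.05 → critical value z_{0.025} = 1.960.
Power = Φ(δ − 1.960) + Φ(−δ − 1.960) = Φ(0.563) + Φ(-4.483) = 0.7133 + 0.0000 = 0.7133.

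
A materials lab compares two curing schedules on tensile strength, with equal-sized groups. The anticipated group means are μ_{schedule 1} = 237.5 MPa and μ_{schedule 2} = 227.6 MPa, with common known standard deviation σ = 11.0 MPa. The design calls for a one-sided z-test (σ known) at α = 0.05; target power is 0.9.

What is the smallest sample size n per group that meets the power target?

n = 22 per group

Standardized effect: d = |μ_{schedule 1} − μ_{schedule 2}| / σ = |237.5 − 227.6| / 11.0 = 0.9000
For power 0.9 need Φ(δ − z_{0.05}) = 0.9, so δ = z_{0.05} + z_{0.10} = 1.645 + 1.282 = 2.926.
δ = d·√(n/2) ⇒ n = 2(δ/d)² = 2 × (2.926 / 0.9000)² = 21.15.
Rounding up, n = 22 per group.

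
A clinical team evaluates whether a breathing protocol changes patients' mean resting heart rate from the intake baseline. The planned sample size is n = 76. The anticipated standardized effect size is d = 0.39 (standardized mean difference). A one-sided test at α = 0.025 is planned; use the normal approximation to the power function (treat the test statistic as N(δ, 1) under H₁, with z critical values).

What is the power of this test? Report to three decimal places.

Noncentrality parameter: δ = d·√n = 0.39 × √76 = 3.3999
One-sided α = 0.025 → critical value z_{0.025} = 1.960.
Power = P(Z > 1.960 − δ) = Φ(1.440) = 0.9251.

Power ≈ 0.925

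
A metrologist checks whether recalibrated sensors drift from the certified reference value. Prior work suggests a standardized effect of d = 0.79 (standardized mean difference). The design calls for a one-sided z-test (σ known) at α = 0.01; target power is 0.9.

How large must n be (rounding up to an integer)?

n = 21

For power 0.9 need Φ(δ − z_{0.01}) = 0.9, so δ = z_{0.01} + z_{0.10} = 2.326 + 1.282 = 3.608.
δ = d·√n ⇒ n = (δ/d)² = (3.608 / 0.79)² = 20.86.
Round up to the next whole unit.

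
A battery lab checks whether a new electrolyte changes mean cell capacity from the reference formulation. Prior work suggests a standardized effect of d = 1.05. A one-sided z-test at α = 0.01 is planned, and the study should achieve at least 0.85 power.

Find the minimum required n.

For power 0.85 need Φ(δ − z_{0.01}) = 0.85, so δ = z_{0.01} + z_{0.15} = 2.326 + 1.036 = 3.363.
δ = d·√n ⇒ n = (δ/d)² = (3.363 / 1.05)² = 10.26.
Round up to the next whole unit.

n = 11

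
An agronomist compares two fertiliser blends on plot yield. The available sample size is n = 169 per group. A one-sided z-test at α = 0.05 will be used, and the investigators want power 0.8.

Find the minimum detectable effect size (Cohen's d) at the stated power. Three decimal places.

Required noncentrality: δ = z_{0.05} + z_{0.20} = 1.645 + 0.842 = 2.486.
δ = d·√(n/2) ⇒ d = δ/√(n/2) = 2.486/√(169/2) = 0.2705.

d ≈ 0.270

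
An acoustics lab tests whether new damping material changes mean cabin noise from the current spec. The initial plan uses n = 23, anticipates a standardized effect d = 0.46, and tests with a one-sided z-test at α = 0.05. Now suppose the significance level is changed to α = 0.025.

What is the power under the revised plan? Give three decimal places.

Power ≈ 0.597

δ = d·√n = 0.46 × √23 = 2.2061 (unchanged). New critical value: z_{0.025} = 1.960.
Revised power = P(Z > 1.960 − δ) = Φ(0.246) = 0.5972.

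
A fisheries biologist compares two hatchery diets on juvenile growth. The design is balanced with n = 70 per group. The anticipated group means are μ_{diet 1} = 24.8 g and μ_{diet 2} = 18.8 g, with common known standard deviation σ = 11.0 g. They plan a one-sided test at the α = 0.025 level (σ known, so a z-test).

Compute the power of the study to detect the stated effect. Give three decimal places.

Standardized effect: d = |μ_{diet 1} − μ_{diet 2}| / σ = |24.8 − 18.8| / 11.0 = 0.5455
Noncentrality parameter: λ = d·√(n/2) = 0.5455 × √(70/2) = 3.2270
Critical value for a one-sided test at α = 0.025: z_α = 1.960.
Power = P(Z > 1.960 − λ) = Φ(1.267) = 0.8974.

Power ≈ 0.897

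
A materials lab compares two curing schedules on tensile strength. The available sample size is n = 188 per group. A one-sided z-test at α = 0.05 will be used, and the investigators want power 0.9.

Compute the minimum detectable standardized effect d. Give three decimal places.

Need Φ(δ − 1.645) = 0.9, so δ = 1.645 + 1.282 = 2.926.
δ = d·√(n/2) ⇒ d = δ/√(n/2) = 2.926/√(188/2) = 0.3018.

d ≈ 0.302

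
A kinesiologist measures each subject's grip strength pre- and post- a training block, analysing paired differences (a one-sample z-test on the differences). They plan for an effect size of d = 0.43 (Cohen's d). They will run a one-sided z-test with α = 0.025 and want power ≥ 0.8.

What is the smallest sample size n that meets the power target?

n = 43

Set Φ(δ − 1.960) = 0.8; then δ − 1.960 = Φ⁻¹(0.8) = 0.842, giving δ = 2.802.
δ = d·√n ⇒ n = (δ/d)² = (2.802 / 0.43)² = 42.45.
Round up to the next whole unit.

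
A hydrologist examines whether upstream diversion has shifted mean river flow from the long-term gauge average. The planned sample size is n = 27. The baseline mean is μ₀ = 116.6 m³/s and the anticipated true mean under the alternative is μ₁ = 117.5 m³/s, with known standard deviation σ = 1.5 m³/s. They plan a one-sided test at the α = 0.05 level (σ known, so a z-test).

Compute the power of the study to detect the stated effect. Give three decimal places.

Standardized effect: d = |μ₁ − μ₀| / σ = |117.5 − 116.6| / 1.5 = 0.6000
Noncentrality parameter: δ = d·√n = 0.6000 × √27 = 3.1177
Critical value for a one-sided test at α = 0.05: z_α = 1.645.
Power = P(Z > 1.645 − δ) = Φ(1.473) = 0.9296.

Power ≈ 0.930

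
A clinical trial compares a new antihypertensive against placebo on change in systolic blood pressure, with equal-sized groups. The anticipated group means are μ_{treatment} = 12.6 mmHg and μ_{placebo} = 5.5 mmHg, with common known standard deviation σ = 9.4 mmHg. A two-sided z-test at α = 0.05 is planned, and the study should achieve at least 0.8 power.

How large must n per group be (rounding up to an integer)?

n = 28 per group

Standardized effect: d = |μ_{treatment} − μ_{placebo}| / σ = |12.6 − 5.5| / 9.4 = 0.7553
Set Φ(δ − 1.960) = 0.8; then δ − 1.960 = Φ⁻¹(0.8) = 0.842, giving δ = 2.802.
(The Φ(−δ − z_{α/2}) term is vanishingly small for δ > 0 and is dropped in the standard sample-size formula.)
δ = d·√(n/2) ⇒ n = 2(δ/d)² = 2 × (2.802 / 0.7553)² = 27.52.
Rounding up, n = 28 per group.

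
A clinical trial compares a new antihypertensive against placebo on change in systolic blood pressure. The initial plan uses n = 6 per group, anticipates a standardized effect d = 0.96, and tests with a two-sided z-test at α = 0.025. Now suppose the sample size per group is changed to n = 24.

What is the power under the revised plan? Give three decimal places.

Power ≈ 0.861

With n = 24 per group: δ = d·√(n/2) = 0.96 × √(24/2) = 3.3255. Critical value z_{0.0125} = 2.241.
Revised power = Φ(δ − 2.241) + Φ(−δ − 2.241) = Φ(1.084) + Φ(-5.567) = 0.8608 + 0.0000 = 0.8608.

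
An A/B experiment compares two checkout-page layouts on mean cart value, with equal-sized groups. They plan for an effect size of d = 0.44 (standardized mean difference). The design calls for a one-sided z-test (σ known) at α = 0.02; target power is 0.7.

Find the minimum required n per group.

For power 0.7 need Φ(δ − z_{0.02}) = 0.7, so δ = z_{0.02} + z_{0.30} = 2.054 + 0.524 = 2.578.
δ = d·√(n/2) ⇒ n = 2(δ/d)² = 2 × (2.578 / 0.44)² = 68.67.
Rounding up, n = 69 per group.

n = 69 per group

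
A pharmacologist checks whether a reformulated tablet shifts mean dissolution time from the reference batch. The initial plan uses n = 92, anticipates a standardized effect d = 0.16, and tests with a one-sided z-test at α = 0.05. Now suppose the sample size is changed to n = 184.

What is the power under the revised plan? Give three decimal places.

Power ≈ 0.700

With n = 184: δ = d·√n = 0.16 × √184 = 2.1703. Critical value z_{0.05} = 1.645.
Revised power = Φ(δ − 1.645) = Φ(0.525) = 0.7004.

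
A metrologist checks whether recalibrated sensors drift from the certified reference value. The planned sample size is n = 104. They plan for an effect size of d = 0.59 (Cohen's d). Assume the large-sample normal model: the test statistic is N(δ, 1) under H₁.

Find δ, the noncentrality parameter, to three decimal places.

δ = d·√n = 0.59 × √104 = 6.0168

δ ≈ 6.017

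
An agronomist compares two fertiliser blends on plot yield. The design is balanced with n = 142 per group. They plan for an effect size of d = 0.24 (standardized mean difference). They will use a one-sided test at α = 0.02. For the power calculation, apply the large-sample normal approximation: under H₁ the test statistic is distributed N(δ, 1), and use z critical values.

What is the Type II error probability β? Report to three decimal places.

β ≈ 0.513

Noncentrality parameter: δ = d·√(n/2) = 0.24 × √(142/2) = 2.0223
Critical value for a one-sided test at α = 0.02: z_α = 2.054.
Power = Φ(δ − 2.054) = Φ(-0.031) = 0.4874.
Type II error: β = 1 − power = 1 − 0.4874 = 0.5126.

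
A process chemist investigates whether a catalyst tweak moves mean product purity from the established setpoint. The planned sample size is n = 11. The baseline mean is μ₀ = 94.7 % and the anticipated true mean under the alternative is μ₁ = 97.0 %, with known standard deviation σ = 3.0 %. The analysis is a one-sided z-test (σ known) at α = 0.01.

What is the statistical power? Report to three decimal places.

Power ≈ 0.586

Standardized effect: d = |μ₁ − μ₀| / σ = |97.0 − 94.7| / 3.0 = 0.7667
Noncentrality parameter: δ = d·√n = 0.7667 × √11 = 2.5427
One-sided α = 0.01 → critical value z_{0.01} = 2.326.
Power = P(Z > 2.326 − δ) = Φ(0.216) = 0.5857.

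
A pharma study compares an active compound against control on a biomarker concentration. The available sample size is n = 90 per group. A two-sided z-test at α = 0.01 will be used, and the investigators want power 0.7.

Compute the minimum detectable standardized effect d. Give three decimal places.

d ≈ 0.462

Need Φ(δ − 2.576) = 0.7, so δ = 2.576 + 0.524 = 3.100.
(The second rejection-region term Φ(−δ − z_{α/2}) is negligible and dropped.)
δ = d·√(n/2) ⇒ d = δ/√(n/2) = 3.100/√(90/2) = 0.4622.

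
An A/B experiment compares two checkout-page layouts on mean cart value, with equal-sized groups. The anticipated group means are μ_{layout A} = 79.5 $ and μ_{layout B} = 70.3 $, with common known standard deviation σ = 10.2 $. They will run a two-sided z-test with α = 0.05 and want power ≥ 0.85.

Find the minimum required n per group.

Standardized effect: d = |μ_{layout A} − μ_{layout B}| / σ = |79.5 − 70.3| / 10.2 = 0.9020
For power 0.85 need Φ(δ − z_{0.025}) = 0.85, so δ = z_{0.025} + z_{0.15} = 1.960 + 1.036 = 2.996.
(For δ > 0 the lower-tail rejection region contributes negligibly to power, so the one-term inversion is standard.)
δ = d·√(n/2) ⇒ n = 2(δ/d)² = 2 × (2.996 / 0.9020)² = 22.07.
Rounding up, n = 23 per group.

n = 23 per group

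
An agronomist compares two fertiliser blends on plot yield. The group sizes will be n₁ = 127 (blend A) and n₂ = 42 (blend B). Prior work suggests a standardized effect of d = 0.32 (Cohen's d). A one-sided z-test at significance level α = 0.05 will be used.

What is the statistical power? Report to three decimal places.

Power ≈ 0.561

Noncentrality parameter: δ = d / √(1/n₁ + 1/n₂) = 0.32 / √(1/127 + 1/42) = 1.7978
One-sided α = 0.05 → critical value z_{0.05} = 1.645.
Power = Φ(δ − 1.645) = Φ(0.153) = 0.5608.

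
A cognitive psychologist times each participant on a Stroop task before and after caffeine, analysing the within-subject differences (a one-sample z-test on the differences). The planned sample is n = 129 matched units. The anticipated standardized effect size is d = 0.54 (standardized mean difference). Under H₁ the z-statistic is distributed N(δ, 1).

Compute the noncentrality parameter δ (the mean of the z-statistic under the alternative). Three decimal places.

δ = d·√n = 0.54 × √129 = 6.1332

δ ≈ 6.133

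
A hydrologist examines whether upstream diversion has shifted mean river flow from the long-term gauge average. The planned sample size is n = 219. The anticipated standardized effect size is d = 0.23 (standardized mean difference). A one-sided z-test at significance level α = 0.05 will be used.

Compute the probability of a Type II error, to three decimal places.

Noncentrality parameter: δ = d·√n = 0.23 × √219 = 3.4037
Critical value for a one-sided test at α = 0.05: z_α = 1.645.
Power = P(Z > 1.645 − δ) = Φ(1.759) = 0.9607.
Type II error: β = 1 − power = 1 − 0.9607 = 0.0393.

β ≈ 0.039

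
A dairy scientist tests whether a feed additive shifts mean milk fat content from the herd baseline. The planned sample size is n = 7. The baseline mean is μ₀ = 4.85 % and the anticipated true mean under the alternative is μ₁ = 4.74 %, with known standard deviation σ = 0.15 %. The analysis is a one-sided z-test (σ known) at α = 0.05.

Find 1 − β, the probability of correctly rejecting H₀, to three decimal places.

Power ≈ 0.616

Standardized effect: d = |μ₁ − μ₀| / σ = |4.74 − 4.85| / 0.15 = 0.7333
Noncentrality parameter: δ = d·√n = 0.7333 × √7 = 1.9402
Critical value for a one-sided test at α = 0.05: z_α = 1.645.
Power = P(Z > 1.645 − δ) = Φ(0.295) = 0.6161.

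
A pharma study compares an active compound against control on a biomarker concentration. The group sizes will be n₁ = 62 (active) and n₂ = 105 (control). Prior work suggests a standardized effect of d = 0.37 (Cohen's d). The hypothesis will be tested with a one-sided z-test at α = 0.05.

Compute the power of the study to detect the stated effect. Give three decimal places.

Power ≈ 0.747

Noncentrality parameter: δ = d / √(1/n₁ + 1/n₂) = 0.37 / √(1/62 + 1/105) = 2.3101
One-sided α = 0.05 → critical value z_{0.05} = 1.645.
Power = Φ(δ − 1.645) = Φ(0.665) = 0.7471.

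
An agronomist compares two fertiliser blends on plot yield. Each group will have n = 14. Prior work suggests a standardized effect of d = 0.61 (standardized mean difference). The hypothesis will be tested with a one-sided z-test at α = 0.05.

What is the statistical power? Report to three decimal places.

Noncentrality parameter: δ = d·√(n/2) = 0.61 × √(14/2) = 1.6139
Critical value for a one-sided test at α = 0.05: z_α = 1.645.
Power = Φ(δ − 1.645) = Φ(-0.031) = 0.4877.

Power ≈ 0.488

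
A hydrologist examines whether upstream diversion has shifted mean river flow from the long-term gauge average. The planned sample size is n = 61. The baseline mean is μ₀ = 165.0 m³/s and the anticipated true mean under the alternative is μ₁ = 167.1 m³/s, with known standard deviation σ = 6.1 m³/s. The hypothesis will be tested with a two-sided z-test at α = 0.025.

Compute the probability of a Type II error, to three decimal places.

Standardized effect: d = |μ₁ − μ₀| / σ = |167.1 − 165.0| / 6.1 = 0.3443
Noncentrality parameter: δ = d·√n = 0.3443 × √61 = 2.6888
Critical value for a two-sided test at α = 0.025: z_{α/2} = 2.241.
Power = Φ(δ − 2.241) + Φ(−δ − 2.241) = Φ(0.447) + Φ(-4.930) = 0.6727 + 0.0000 = 0.6727.
Type II error: β = 1 − power = 1 − 0.6727 = 0.3273.

β ≈ 0.327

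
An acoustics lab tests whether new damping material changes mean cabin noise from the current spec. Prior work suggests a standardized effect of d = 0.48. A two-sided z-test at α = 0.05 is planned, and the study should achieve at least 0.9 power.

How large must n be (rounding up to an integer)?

n = 46

For power 0.9 need Φ(δ − z_{0.025}) = 0.9, so δ = z_{0.025} + z_{0.10} = 1.960 + 1.282 = 3.242.
(The Φ(−δ − z_{α/2}) term is vanishingly small for δ > 0 and is dropped in the standard sample-size formula.)
δ = d·√n ⇒ n = (δ/d)² = (3.242 / 0.48)² = 45.61.
Round up to the next whole unit.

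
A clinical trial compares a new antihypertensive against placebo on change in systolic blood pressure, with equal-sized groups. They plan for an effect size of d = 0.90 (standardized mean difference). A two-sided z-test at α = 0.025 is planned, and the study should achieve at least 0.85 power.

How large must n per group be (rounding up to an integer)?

n = 27 per group

Set Φ(δ − 2.241) = 0.85; then δ − 2.241 = Φ⁻¹(0.85) = 1.036, giving δ = 3.278.
(For δ > 0 the lower-tail rejection region contributes negligibly to power, so the one-term inversion is standard.)
δ = d·√(n/2) ⇒ n = 2(δ/d)² = 2 × (3.278 / 0.90)² = 26.53.
Round up to the next whole unit.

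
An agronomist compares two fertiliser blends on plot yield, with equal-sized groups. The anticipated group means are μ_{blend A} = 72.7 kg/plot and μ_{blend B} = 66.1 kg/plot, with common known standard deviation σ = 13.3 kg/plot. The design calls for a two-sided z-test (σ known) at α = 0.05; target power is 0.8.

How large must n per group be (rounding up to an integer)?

Standardized effect: d = |μ_{blend A} − μ_{blend B}| / σ = |72.7 − 66.1| / 13.3 = 0.4962
Set Φ(δ − 1.960) = 0.8; then δ − 1.960 = Φ⁻¹(0.8) = 0.842, giving δ = 2.802.
(For δ > 0 the lower-tail rejection region contributes negligibly to power, so the one-term inversion is standard.)
δ = d·√(n/2) ⇒ n = 2(δ/d)² = 2 × (2.802 / 0.4962)² = 63.75.
Round up to the next whole unit.

n = 64 per group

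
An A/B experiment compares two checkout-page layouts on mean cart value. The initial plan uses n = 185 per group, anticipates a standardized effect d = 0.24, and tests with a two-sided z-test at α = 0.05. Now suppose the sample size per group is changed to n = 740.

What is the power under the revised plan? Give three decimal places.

With n = 740 per group: δ = d·√(n/2) = 0.24 × √(740/2) = 4.6165. Critical value z_{0.025} = 1.960.
Revised power = Φ(δ − 1.960) + Φ(−δ − 1.960) = Φ(2.657) + Φ(-6.576) = 0.9961 + 0.0000 = 0.9961.

Power ≈ 0.996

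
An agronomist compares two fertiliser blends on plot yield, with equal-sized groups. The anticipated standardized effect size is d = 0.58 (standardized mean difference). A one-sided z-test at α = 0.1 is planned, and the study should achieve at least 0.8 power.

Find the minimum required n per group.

For power 0.8 need Φ(δ − z_{0.1}) = 0.8, so δ = z_{0.1} + z_{0.20} = 1.282 + 0.842 = 2.123.
δ = d·√(n/2) ⇒ n = 2(δ/d)² = 2 × (2.123 / 0.58)² = 26.80.
Round up to the next whole unit.

n = 27 per group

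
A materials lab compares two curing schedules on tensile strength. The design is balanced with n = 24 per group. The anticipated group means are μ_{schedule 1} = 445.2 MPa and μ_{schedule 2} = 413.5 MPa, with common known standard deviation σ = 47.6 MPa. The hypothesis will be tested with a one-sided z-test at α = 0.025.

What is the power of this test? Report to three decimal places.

Standardized effect: d = |μ_{schedule 1} − μ_{schedule 2}| / σ = |445.2 − 413.5| / 47.6 = 0.6660
Noncentrality parameter: δ = d·√(n/2) = 0.6660 × √(24/2) = 2.3070
Critical value for a one-sided test at α = 0.025: z_α = 1.960.
Power = P(Z > 1.960 − δ) = Φ(0.347) = 0.6357.

Power ≈ 0.636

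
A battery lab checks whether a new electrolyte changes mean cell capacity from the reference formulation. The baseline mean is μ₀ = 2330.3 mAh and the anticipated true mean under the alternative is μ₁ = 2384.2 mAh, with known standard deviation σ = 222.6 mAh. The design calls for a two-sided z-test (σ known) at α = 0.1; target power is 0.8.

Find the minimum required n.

Standardized effect: d = |μ₁ − μ₀| / σ = |2384.2 − 2330.3| / 222.6 = 0.2421
For power 0.8 need Φ(δ − z_{0.05}) = 0.8, so δ = z_{0.05} + z_{0.20} = 1.645 + 0.842 = 2.486.
(For δ > 0 the lower-tail rejection region contributes negligibly to power, so the one-term inversion is standard.)
δ = d·√n ⇒ n = (δ/d)² = (2.486 / 0.2421)² = 105.45.
Rounding up, n = 106.

n = 106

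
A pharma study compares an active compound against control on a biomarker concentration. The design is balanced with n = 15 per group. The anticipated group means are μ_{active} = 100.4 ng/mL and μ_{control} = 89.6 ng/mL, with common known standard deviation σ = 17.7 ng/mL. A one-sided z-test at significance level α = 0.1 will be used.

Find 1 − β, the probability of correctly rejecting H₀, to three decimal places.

Standardized effect: d = |μ_{active} − μ_{control}| / σ = |100.4 − 89.6| / 17.7 = 0.6102
Noncentrality parameter: δ = d·√(n/2) = 0.6102 × √(15/2) = 1.6710
Critical value for a one-sided test at α = 0.1: z_α = 1.282.
Power = Φ(δ − 1.282) = Φ(0.389) = 0.6515.

Power ≈ 0.652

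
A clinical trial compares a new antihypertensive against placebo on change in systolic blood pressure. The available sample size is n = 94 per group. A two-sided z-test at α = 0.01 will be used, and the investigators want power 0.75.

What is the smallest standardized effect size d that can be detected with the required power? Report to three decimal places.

d ≈ 0.474

Need Φ(δ − 2.576) = 0.75, so δ = 2.576 + 0.674 = 3.250.
(The second rejection-region term Φ(−δ − z_{α/2}) is negligible and dropped.)
δ = d·√(n/2) ⇒ d = δ/√(n/2) = 3.250/√(94/2) = 0.4741.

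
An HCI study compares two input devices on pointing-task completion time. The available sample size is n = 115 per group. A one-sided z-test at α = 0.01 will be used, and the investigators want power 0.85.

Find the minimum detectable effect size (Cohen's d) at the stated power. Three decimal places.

d ≈ 0.443

Need Φ(δ − 2.326) = 0.85, so δ = 2.326 + 1.036 = 3.363.
δ = d·√(n/2) ⇒ d = δ/√(n/2) = 3.363/√(115/2) = 0.4435.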